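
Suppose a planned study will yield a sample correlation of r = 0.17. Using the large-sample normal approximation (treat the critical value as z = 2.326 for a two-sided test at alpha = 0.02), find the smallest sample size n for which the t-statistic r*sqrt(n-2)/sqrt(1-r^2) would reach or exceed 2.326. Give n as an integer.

184

Need r·√(n−2)/√(1−r²) ≥ 2.326
√(n−2) ≥ 2.326·√(1−0.0289) / 0.17 = 2.326·0.985444 / 0.17 = 13.4832
n−2 ≥ 181.7967  ⇒  n ≥ 183.7967
Smallest integer n = 184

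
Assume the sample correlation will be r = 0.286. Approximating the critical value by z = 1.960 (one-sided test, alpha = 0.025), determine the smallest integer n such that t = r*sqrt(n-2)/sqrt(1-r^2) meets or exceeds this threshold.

r√(n−2)/√(1−r²) ≥ 1.960  ⇔  n−2 ≥ (1.960)²·(1−r²)/r²
(1−r²)/r² = (1−0.081796)/0.081796 = 11.2255
n ≥ 2 + 3.8416·11.2255 = 2 + 43.1239 = 45.1239
⌈45.1239⌉ = 46

46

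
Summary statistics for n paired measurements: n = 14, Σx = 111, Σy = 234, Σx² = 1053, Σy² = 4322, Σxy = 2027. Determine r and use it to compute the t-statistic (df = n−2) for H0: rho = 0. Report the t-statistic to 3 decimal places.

2.918

S_xy = nΣxy − ΣxΣy = 14·2027 − 111·234 = 28378 − 25974 = 2404
S_xx = nΣx² − (Σx)² = 14·1053 − 111² = 14742 − 12321 = 2421
S_yy = nΣy² − (Σy)² = 14·4322 − 234² = 60508 − 54756 = 5752
r = S_xy / √(S_xx·S_yy) = 2404 / √(2421·5752) = 2404 / √13925592 = 2404 / 3731.7010 = 0.6442
t = r·√(n−2)/√(1−r²) = 0.6442·√12 / √(1−0.414994) = 2.231574 / 0.764857 = 2.918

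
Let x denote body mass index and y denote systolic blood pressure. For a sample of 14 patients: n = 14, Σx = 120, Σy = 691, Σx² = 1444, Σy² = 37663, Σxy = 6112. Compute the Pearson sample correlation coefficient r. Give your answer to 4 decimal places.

0.1556

S_xy = nΣxy − ΣxΣy = 14·6112 − 120·691 = 85568 − 82920 = 2648
S_xx = nΣx² − (Σx)² = 14·1444 − 120² = 20216 − 14400 = 5816
S_yy = nΣy² − (Σy)² = 14·37663 − 691² = 527282 − 477481 = 49801
r = S_xy / √(S_xx·S_yy) = 2648 / √(5816·49801) = 2648 / √289642616 = 2648 / 17018.8900 = 0.1556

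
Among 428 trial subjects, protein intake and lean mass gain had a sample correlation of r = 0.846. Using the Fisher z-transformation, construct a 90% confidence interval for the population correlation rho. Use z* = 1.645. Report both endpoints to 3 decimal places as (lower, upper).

z_r = atanh(0.846) = 1.241912;  SE = 1/√(n−3) = 1/√425 = 0.048507
z-limits: 1.241912 ± 1.645·0.048507 = 1.241912 ± 0.079794 = [1.162118, 1.321706]
ρ-limits: (tanh 1.162118, tanh 1.321706) = (0.822, 0.867)

(0.822, 0.867)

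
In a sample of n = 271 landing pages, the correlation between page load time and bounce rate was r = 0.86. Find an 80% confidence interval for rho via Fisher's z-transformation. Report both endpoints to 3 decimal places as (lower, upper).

(0.838, 0.879)

z_r = atanh(0.86) = 1.293345;  SE = 1/√(n−3) = 1/√268 = 0.061085
z-limits: 1.293345 ± 1.282·0.061085 = 1.293345 ± 0.078311 = [1.215034, 1.371656]
ρ-limits: (tanh 1.215034, tanh 1.371656) = (0.838, 0.879)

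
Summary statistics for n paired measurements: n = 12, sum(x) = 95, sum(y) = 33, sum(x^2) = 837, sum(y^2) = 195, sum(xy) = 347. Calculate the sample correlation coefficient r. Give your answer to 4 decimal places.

S_xy = nΣxy − ΣxΣy = 12·347 − 95·33 = 4164 − 3135 = 1029
S_xx = nΣx² − (Σx)² = 12·837 − 95² = 10044 − 9025 = 1019
S_yy = nΣy² − (Σy)² = 12·195 − 33² = 2340 − 1089 = 1251
r = S_xy / √(S_xx·S_yy) = 1029 / √(1019·1251) = 1029 / √1274769 = 1029 / 1129.0567 = 0.9114

0.9114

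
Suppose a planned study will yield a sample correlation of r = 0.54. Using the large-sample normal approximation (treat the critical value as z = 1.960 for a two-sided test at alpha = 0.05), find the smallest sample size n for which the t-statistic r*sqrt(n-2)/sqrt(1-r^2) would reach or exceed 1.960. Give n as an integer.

12

r√(n−2)/√(1−r²) ≥ 1.960  ⇔  n−2 ≥ (1.960)²·(1−r²)/r²
(1−r²)/r² = (1−0.2916)/0.2916 = 2.4294
n ≥ 2 + 3.8416·2.4294 = 2 + 9.3328 = 11.3328
⌈11.3328⌉ = 12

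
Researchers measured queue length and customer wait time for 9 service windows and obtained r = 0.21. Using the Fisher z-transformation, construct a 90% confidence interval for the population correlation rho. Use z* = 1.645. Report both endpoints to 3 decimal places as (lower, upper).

(-0.429, 0.709)

z_r = atanh(0.21) = 0.213171;  SE = 1/√(n−3) = 1/√6 = 0.408248
z-limits: 0.213171 ± 1.645·0.408248 = 0.213171 ± 0.671568 = [-0.458397, 0.884739]
ρ-limits: (tanh -0.458397, tanh 0.884739) = (-0.429, 0.709)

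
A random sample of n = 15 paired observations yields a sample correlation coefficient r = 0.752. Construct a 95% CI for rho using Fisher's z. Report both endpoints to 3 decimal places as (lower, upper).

Fisher z: z_r = atanh(r) = ½·ln((1+0.752)/(1−0.752)) = 0.977542
SE(z) = 1/√(n−3) = 1/√12 = 0.288675
95% ⇒ z* = 1.960; margin = 1.960·0.288675 = 0.565803
CI on z-scale: (0.411739, 1.543345)
Back-transform: tanh(0.411739) = 0.389948, tanh(1.543345) = 0.912681

(0.390, 0.913)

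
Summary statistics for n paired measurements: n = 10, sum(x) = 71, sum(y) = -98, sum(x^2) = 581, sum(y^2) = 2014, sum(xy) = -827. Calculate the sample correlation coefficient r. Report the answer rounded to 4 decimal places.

-0.4609

S_xy = nΣxy − ΣxΣy = 10·(-827) − 71·(-98) = -8270 − (-6958) = -1312
S_xx = nΣx² − (Σx)² = 10·581 − 71² = 5810 − 5041 = 769
S_yy = nΣy² − (Σy)² = 10·2014 − (-98)² = 20140 − 9604 = 10536
r = S_xy / √(S_xx·S_yy) = -1312 / √(769·10536) = -1312 / √8102184 = -1312 / 2846.4336 = -0.4609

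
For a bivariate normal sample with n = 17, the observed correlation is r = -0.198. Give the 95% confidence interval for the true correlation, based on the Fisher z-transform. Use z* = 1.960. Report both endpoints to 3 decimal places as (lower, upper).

Fisher z: z_r = atanh(r) = ½·ln((1+(-0.198))/(1−(-0.198))) = -0.200650
SE(z) = 1/√(n−3) = 1/√14 = 0.267261
95% ⇒ z* = 1.960; margin = 1.960·0.267261 = 0.523832
CI on z-scale: (-0.724482, 0.323182)
Back-transform: tanh(-0.724482) = -0.619678, tanh(0.323182) = 0.312381

(-0.620, 0.312)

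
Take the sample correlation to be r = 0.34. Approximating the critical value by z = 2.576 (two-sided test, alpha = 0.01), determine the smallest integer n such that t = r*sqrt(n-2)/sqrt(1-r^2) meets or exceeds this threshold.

53

r√(n−2)/√(1−r²) ≥ 2.576  ⇔  n−2 ≥ (2.576)²·(1−r²)/r²
(1−r²)/r² = (1−0.1156)/0.1156 = 7.6505
n ≥ 2 + 6.635776·7.6505 = 2 + 50.7670 = 52.7670
⌈52.7670⌉ = 53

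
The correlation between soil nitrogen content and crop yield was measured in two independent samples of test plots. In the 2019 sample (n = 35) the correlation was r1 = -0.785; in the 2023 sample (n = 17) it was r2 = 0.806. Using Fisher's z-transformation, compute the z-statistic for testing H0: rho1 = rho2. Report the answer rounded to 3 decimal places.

-6.784

Fisher z-transforms: z1 = atanh(-0.785) = -1.058268, z2 = atanh(0.806) = 1.115506; difference d = -2.173774
Var(d) = 1/32 + 1/14 = 0.0312500 + 0.0714286 = 0.1026786
z = d/√Var(d) = -2.173774 / √0.1026786 = -2.173774 / 0.320435 = -6.784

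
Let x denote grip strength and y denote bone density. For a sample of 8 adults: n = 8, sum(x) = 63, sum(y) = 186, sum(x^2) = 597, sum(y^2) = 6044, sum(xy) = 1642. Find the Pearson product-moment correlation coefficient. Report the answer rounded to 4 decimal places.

0.4256

S_xy = nΣxy − ΣxΣy = 8·1642 − 63·186 = 13136 − 11718 = 1418
S_xx = nΣx² − (Σx)² = 8·597 − 63² = 4776 − 3969 = 807
S_yy = nΣy² − (Σy)² = 8·6044 − 186² = 48352 − 34596 = 13756
r = S_xy / √(S_xx·S_yy) = 1418 / √(807·13756) = 1418 / √11101092 = 1418 / 3331.8301 = 0.4256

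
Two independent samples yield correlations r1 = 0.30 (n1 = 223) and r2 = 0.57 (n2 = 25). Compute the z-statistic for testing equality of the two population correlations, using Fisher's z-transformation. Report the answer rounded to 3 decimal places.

Fisher z-transforms: z1 = atanh(0.30) = 0.309520, z2 = atanh(0.57) = 0.647523; difference d = -0.338003
Var(d) = 1/220 + 1/22 = 0.0045455 + 0.0454545 = 0.0500000
z = d/√Var(d) = -0.338003 / √0.0500000 = -0.338003 / 0.223607 = -1.512

-1.512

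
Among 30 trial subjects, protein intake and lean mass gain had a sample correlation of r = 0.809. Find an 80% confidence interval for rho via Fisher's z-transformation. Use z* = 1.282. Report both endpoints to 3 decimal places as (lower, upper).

Fisher z: z_r = atanh(r) = ½·ln((1+0.809)/(1−0.809)) = 1.124128
SE(z) = 1/√(n−3) = 1/√27 = 0.192450
80% ⇒ z* = 1.282; margin = 1.282·0.192450 = 0.246721
CI on z-scale: (0.877407, 1.370849)
Back-transform: tanh(0.877407) = 0.705118, tanh(1.370849) = 0.878886

(0.705, 0.879)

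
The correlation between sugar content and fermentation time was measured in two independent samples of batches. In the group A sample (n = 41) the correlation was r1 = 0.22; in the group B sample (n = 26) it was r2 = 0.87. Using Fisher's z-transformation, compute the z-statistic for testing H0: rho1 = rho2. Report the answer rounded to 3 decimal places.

-4.199

z1 = atanh(0.22) = 0.223656,  z2 = atanh(0.87) = 1.333080
SE = √(1/(n1−3) + 1/(n2−3)) = √(1/38 + 1/23) = √(0.0263158 + 0.0434783) = √0.0697941 = 0.264186
z = (z1 − z2)/SE = (0.223656 − 1.333080) / 0.264186 = -1.109424 / 0.264186 = -4.199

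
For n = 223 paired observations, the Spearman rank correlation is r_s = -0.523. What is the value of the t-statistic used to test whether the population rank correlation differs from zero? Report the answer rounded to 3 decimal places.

t = r_s·√(n−2) / √(1−r_s²) with r_s = -0.523, n = 223
  = -0.523·√221 / √(1 − 0.273529)
  = -0.523·14.866069 / 0.852333
  = -7.774954 / 0.852333 = -9.122

-9.122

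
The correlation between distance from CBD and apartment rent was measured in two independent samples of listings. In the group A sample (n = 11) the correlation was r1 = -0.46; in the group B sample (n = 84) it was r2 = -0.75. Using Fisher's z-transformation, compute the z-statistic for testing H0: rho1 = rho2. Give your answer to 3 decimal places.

1.283

z1 = atanh(-0.46) = -0.497311,  z2 = atanh(-0.75) = -0.972955
SE = √(1/(n1−3) + 1/(n2−3)) = √(1/8 + 1/81) = √(0.1250000 + 0.0123457) = √0.1373457 = 0.370602
z = (z1 − z2)/SE = (-0.497311 − (-0.972955)) / 0.370602 = 0.475644 / 0.370602 = 1.283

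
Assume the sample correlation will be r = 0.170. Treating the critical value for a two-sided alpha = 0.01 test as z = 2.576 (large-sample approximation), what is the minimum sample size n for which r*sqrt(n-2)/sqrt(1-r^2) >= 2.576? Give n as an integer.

225

Need r·√(n−2)/√(1−r²) ≥ 2.576
√(n−2) ≥ 2.576·√(1−0.028900) / 0.170 = 2.576·0.985444 / 0.170 = 14.9324
n−2 ≥ 222.9766  ⇒  n ≥ 224.9766
Smallest integer n = 225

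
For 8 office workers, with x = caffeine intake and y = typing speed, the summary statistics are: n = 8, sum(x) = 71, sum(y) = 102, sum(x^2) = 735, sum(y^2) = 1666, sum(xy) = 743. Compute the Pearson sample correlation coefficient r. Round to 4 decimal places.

-0.8287

S_xy = nΣxy − ΣxΣy = 8·743 − 71·102 = 5944 − 7242 = -1298
S_xx = nΣx² − (Σx)² = 8·735 − 71² = 5880 − 5041 = 839
S_yy = nΣy² − (Σy)² = 8·1666 − 102² = 13328 − 10404 = 2924
r = S_xy / √(S_xx·S_yy) = -1298 / √(839·2924) = -1298 / √2453236 = -1298 / 1566.2809 = -0.8287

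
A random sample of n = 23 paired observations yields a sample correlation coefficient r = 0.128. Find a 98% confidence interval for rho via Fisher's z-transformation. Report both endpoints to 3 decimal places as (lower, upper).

z_r = atanh(0.128) = 0.128706;  SE = 1/√(n−3) = 1/√20 = 0.223607
z-limits: 0.128706 ± 2.326·0.223607 = 0.128706 ± 0.520110 = [-0.391404, 0.648816]
ρ-limits: (tanh -0.391404, tanh 0.648816) = (-0.373, 0.571)

(-0.373, 0.571)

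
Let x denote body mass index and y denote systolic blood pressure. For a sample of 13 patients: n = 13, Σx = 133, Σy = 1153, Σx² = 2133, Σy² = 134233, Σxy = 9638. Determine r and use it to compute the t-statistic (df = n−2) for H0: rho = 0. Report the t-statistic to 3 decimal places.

S_xy = nΣxy − ΣxΣy = 13·9638 − 133·1153 = 125294 − 153349 = -28055
S_xx = nΣx² − (Σx)² = 13·2133 − 133² = 27729 − 17689 = 10040
S_yy = nΣy² − (Σy)² = 13·134233 − 1153² = 1745029 − 1329409 = 415620
r = S_xy / √(S_xx·S_yy) = -28055 / √(10040·415620) = -28055 / √4172824800 = -28055 / 64597.4055 = -0.4343
t = r·√(n−2)/√(1−r²) = -0.4343·√11 / √(1−0.188616) = -1.440410 / 0.900769 = -1.599

-1.599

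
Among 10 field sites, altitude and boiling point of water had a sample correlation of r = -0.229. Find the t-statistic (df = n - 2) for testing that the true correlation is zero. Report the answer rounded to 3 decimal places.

t = r·√(n−2) / √(1−r²) with r = -0.229, n = 10
  = -0.229·√8 / √(1 − 0.052441)
  = -0.229·2.828427 / 0.973426
  = -0.647710 / 0.973426 = -0.665

-0.665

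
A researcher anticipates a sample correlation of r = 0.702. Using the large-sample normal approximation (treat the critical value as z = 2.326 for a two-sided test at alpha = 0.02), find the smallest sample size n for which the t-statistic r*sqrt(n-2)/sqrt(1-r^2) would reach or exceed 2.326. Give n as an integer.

8

Need r·√(n−2)/√(1−r²) ≥ 2.326
√(n−2) ≥ 2.326·√(1−0.492804) / 0.702 = 2.326·0.712177 / 0.702 = 2.3597
n−2 ≥ 5.5682  ⇒  n ≥ 7.5682
Smallest integer n = 8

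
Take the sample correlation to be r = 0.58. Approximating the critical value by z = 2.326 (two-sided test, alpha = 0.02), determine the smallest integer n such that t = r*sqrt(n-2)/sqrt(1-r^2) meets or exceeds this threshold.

r√(n−2)/√(1−r²) ≥ 2.326  ⇔  n−2 ≥ (2.326)²·(1−r²)/r²
(1−r²)/r² = (1−0.3364)/0.3364 = 1.9727
n ≥ 2 + 5.410276·1.9727 = 2 + 10.6729 = 12.6729
⌈12.6729⌉ = 13

13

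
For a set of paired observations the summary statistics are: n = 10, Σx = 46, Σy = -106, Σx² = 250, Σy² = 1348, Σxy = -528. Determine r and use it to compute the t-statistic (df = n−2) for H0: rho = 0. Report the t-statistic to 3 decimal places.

Numerator: nΣxy − (Σx)(Σy) = 10·(-528) − (46)(-106) = -404
Denominator: √[(nΣx²−(Σx)²)(nΣy²−(Σy)²)]
  nΣx²−(Σx)² = 10·250 − 2116 = 384;  nΣy²−(Σy)² = 10·1348 − 11236 = 2244
  √(384·2244) = √861696 = 928.2758
r = -404 / 928.2758 = -0.4352
t = r·√(n−2)/√(1−r²) = -0.4352·√8 / √(1−0.189399) = -1.230931 / 0.900334 = -1.367

-1.367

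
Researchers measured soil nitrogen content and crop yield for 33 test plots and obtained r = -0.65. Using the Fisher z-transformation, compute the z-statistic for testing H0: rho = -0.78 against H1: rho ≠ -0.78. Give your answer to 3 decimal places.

1.479

Fisher z: atanh(-0.65) = -0.775299, atanh(-0.78) = -1.045371
z = (z_r − z_0)·√(n−3) = (-0.775299 − (-1.045371))·√30 = 0.270072 · 5.477226 = 1.479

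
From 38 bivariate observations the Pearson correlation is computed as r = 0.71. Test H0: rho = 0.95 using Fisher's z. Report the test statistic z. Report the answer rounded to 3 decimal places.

-5.588

z_r = atanh(0.71) = 0.887184,  z_0 = atanh(0.95) = 1.831781
SE = 1/√(n−3) = 1/√35 = 0.169031
z = (z_r − z_0)/SE = (0.887184 − 1.831781) / 0.169031 = -0.944597 / 0.169031 = -5.588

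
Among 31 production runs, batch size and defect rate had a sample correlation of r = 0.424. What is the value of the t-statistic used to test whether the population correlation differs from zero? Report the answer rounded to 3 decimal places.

2.521

t = r·√(n−2) / √(1−r²) with r = 0.424, n = 31
  = 0.424·√29 / √(1 − 0.179776)
  = 0.424·5.385165 / 0.905662
  = 2.283310 / 0.905662 = 2.521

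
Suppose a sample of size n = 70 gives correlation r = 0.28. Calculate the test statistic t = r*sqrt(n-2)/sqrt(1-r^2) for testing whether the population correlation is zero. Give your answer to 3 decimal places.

2.405

t = r·√(n−2) / √(1−r²) with r = 0.28, n = 70
  = 0.28·√68 / √(1 − 0.0784)
  = 0.28·8.246211 / 0.960000
  = 2.308939 / 0.960000 = 2.405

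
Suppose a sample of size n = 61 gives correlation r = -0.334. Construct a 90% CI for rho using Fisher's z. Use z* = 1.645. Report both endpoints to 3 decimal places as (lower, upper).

z_r = atanh(-0.334) = -0.347324;  SE = 1/√(n−3) = 1/√58 = 0.131306
z-limits: -0.347324 ± 1.645·0.131306 = -0.347324 ± 0.215998 = [-0.563322, -0.131326]
ρ-limits: (tanh -0.563322, tanh -0.131326) = (-0.510, -0.131)

(-0.510, -0.131)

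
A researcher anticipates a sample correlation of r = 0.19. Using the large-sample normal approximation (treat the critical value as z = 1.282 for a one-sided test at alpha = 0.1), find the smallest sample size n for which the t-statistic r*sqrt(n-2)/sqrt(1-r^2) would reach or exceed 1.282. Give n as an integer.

46

r√(n−2)/√(1−r²) ≥ 1.282  ⇔  n−2 ≥ (1.282)²·(1−r²)/r²
(1−r²)/r² = (1−0.0361)/0.0361 = 26.7008
n ≥ 2 + 1.643524·26.7008 = 2 + 43.8834 = 45.8834
⌈45.8834⌉ = 46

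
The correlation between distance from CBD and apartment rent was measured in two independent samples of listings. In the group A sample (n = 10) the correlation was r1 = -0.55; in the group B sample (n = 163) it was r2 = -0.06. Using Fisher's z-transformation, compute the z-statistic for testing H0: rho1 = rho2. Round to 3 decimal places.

Fisher z-transforms: z1 = atanh(-0.55) = -0.618381, z2 = atanh(-0.06) = -0.060072; difference d = -0.558309
Var(d) = 1/7 + 1/160 = 0.1428571 + 0.0062500 = 0.1491071
z = d/√Var(d) = -0.558309 / √0.1491071 = -0.558309 / 0.386144 = -1.446

-1.446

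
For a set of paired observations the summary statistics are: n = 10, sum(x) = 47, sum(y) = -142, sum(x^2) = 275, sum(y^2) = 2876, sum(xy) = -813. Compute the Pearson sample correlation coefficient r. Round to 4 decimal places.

S_xy = nΣxy − ΣxΣy = 10·(-813) − 47·(-142) = -8130 − (-6674) = -1456
S_xx = nΣx² − (Σx)² = 10·275 − 47² = 2750 − 2209 = 541
S_yy = nΣy² − (Σy)² = 10·2876 − (-142)² = 28760 − 20164 = 8596
r = S_xy / √(S_xx·S_yy) = -1456 / √(541·8596) = -1456 / √4650436 = -1456 / 2156.4870 = -0.6752

-0.6752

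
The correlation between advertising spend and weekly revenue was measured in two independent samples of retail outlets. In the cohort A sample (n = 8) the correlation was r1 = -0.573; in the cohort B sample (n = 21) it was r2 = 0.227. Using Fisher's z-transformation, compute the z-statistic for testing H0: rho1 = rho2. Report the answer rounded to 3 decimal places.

z1 = atanh(-0.573) = -0.651978,  z2 = atanh(0.227) = 0.231024
SE = √(1/(n1−3) + 1/(n2−3)) = √(1/5 + 1/18) = √(0.2000000 + 0.0555556) = √0.2555556 = 0.505525
z = (z1 − z2)/SE = (-0.651978 − 0.231024) / 0.505525 = -0.883002 / 0.505525 = -1.747

-1.747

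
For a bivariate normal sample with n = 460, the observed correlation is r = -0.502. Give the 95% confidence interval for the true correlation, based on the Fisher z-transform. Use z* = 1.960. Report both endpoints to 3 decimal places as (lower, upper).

z_r = atanh(-0.502) = -0.551976;  SE = 1/√(n−3) = 1/√457 = 0.046778
z-limits: -0.551976 ± 1.960·0.046778 = -0.551976 ± 0.091685 = [-0.643661, -0.460291]
ρ-limits: (tanh -0.643661, tanh -0.460291) = (-0.567, -0.430)

(-0.567, -0.430)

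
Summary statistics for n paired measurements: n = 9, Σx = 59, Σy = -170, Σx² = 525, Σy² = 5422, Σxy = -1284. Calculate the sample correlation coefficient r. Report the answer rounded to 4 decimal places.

S_xy = nΣxy − ΣxΣy = 9·(-1284) − 59·(-170) = -11556 − (-10030) = -1526
S_xx = nΣx² − (Σx)² = 9·525 − 59² = 4725 − 3481 = 1244
S_yy = nΣy² − (Σy)² = 9·5422 − (-170)² = 48798 − 28900 = 19898
r = S_xy / √(S_xx·S_yy) = -1526 / √(1244·19898) = -1526 / √24753112 = -1526 / 4975.2499 = -0.3067

-0.3067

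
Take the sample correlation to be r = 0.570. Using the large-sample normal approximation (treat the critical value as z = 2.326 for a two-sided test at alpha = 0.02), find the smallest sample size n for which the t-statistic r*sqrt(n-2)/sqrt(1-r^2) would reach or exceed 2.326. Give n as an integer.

14

Need r·√(n−2)/√(1−r²) ≥ 2.326
√(n−2) ≥ 2.326·√(1−0.324900) / 0.570 = 2.326·0.821645 / 0.570 = 3.3529
n−2 ≥ 11.2419  ⇒  n ≥ 13.2419
Smallest integer n = 14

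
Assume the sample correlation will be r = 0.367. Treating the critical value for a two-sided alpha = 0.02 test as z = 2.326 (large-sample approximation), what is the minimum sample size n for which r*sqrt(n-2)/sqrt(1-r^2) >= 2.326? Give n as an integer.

Need r·√(n−2)/√(1−r²) ≥ 2.326
√(n−2) ≥ 2.326·√(1−0.134689) / 0.367 = 2.326·0.930221 / 0.367 = 5.8956
n−2 ≥ 34.7581  ⇒  n ≥ 36.7581
Smallest integer n = 37

37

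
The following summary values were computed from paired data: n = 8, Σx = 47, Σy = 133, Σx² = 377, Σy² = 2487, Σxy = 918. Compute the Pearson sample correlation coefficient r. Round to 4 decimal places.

Numerator: nΣxy − (Σx)(Σy) = 8·918 − (47)(133) = 1093
Denominator: √[(nΣx²−(Σx)²)(nΣy²−(Σy)²)]
  nΣx²−(Σx)² = 8·377 − 2209 = 807;  nΣy²−(Σy)² = 8·2487 − 17689 = 2207
  √(807·2207) = √1781049 = 1334.5595
r = 1093 / 1334.5595 = 0.8190

0.8190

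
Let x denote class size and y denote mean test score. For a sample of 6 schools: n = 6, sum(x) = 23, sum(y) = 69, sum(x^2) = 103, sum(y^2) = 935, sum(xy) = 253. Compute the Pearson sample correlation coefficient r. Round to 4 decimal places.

Numerator: nΣxy − (Σx)(Σy) = 6·253 − (23)(69) = -69
Denominator: √[(nΣx²−(Σx)²)(nΣy²−(Σy)²)]
  nΣx²−(Σx)² = 6·103 − 529 = 89;  nΣy²−(Σy)² = 6·935 − 4761 = 849
  √(89·849) = √75561 = 274.8836
r = -69 / 274.8836 = -0.2510

-0.2510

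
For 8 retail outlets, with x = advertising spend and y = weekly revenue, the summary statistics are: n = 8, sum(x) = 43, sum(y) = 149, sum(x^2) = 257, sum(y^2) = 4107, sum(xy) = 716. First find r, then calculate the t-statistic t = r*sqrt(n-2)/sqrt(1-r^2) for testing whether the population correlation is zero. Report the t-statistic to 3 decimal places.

Numerator: nΣxy − (Σx)(Σy) = 8·716 − (43)(149) = -679
Denominator: √[(nΣx²−(Σx)²)(nΣy²−(Σy)²)]
  nΣx²−(Σx)² = 8·257 − 1849 = 207;  nΣy²−(Σy)² = 8·4107 − 22201 = 10655
  √(207·10655) = √2205585 = 1485.1212
r = -679 / 1485.1212 = -0.4572
t = r·√(n−2)/√(1−r²) = -0.4572·√6 / √(1−0.209032) = -1.119907 / 0.889364 = -1.259

-1.259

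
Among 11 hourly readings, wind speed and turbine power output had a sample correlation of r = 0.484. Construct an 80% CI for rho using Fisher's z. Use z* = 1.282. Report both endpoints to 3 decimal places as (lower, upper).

(0.075, 0.754)

z_r = atanh(0.484) = 0.528195;  SE = 1/√(n−3) = 1/√8 = 0.353553
z-limits: 0.528195 ± 1.282·0.353553 = 0.528195 ± 0.453255 = [0.074940, 0.981450]
ρ-limits: (tanh 0.074940, tanh 0.981450) = (0.075, 0.754)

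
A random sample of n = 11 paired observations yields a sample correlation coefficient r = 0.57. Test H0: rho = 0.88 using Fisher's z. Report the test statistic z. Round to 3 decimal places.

-2.060

z_r = atanh(0.57) = 0.647523,  z_0 = atanh(0.88) = 1.375768
SE = 1/√(n−3) = 1/√8 = 0.353553
z = (z_r − z_0)/SE = (0.647523 − 1.375768) / 0.353553 = -0.728245 / 0.353553 = -2.060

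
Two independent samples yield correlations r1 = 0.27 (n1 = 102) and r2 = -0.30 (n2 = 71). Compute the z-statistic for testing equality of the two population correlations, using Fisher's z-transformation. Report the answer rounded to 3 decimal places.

3.723

z1 = atanh(0.27) = 0.276864,  z2 = atanh(-0.30) = -0.309520
SE = √(1/(n1−3) + 1/(n2−3)) = √(1/99 + 1/68) = √(0.0101010 + 0.0147059) = √0.0248069 = 0.157502
z = (z1 − z2)/SE = (0.276864 − (-0.309520)) / 0.157502 = 0.586384 / 0.157502 = 3.723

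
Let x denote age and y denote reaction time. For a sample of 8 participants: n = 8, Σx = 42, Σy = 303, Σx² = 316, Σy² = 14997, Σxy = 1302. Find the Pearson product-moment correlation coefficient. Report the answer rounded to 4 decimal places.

S_xy = nΣxy − ΣxΣy = 8·1302 − 42·303 = 10416 − 12726 = -2310
S_xx = nΣx² − (Σx)² = 8·316 − 42² = 2528 − 1764 = 764
S_yy = nΣy² − (Σy)² = 8·14997 − 303² = 119976 − 91809 = 28167
r = S_xy / √(S_xx·S_yy) = -2310 / √(764·28167) = -2310 / √21519588 = -2310 / 4638.9210 = -0.4980

-0.4980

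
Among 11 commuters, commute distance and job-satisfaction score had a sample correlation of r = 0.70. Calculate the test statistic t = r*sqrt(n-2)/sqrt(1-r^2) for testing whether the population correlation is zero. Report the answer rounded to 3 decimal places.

2.941

1 − r² = 1 − 0.4900 = 0.5100;  √(1−r²) = 0.714143
√(n−2) = √9 = 3.000000
t = r·√(n−2)/√(1−r²) = 0.70 · 3.000000 / 0.714143 = 2.941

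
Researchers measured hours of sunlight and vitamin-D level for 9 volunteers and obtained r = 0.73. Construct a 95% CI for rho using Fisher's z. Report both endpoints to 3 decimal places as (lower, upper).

(0.128, 0.939)

z_r = atanh(0.73) = 0.928727;  SE = 1/√(n−3) = 1/√6 = 0.408248
z-limits: 0.928727 ± 1.960·0.408248 = 0.928727 ± 0.800166 = [0.128561, 1.728893]
ρ-limits: (tanh 0.128561, tanh 1.728893) = (0.128, 0.939)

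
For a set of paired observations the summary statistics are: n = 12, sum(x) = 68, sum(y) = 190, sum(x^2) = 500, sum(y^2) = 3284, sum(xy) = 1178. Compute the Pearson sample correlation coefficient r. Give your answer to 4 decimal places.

0.5700

S_xy = nΣxy − ΣxΣy = 12·1178 − 68·190 = 14136 − 12920 = 1216
S_xx = nΣx² − (Σx)² = 12·500 − 68² = 6000 − 4624 = 1376
S_yy = nΣy² − (Σy)² = 12·3284 − 190² = 39408 − 36100 = 3308
r = S_xy / √(S_xx·S_yy) = 1216 / √(1376·3308) = 1216 / √4551808 = 1216 / 2133.4967 = 0.5700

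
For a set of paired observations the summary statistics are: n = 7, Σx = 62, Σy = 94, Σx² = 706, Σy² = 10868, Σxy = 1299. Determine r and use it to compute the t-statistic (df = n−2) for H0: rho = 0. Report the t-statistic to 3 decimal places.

S_xy = nΣxy − ΣxΣy = 7·1299 − 62·94 = 9093 − 5828 = 3265
S_xx = nΣx² − (Σx)² = 7·706 − 62² = 4942 − 3844 = 1098
S_yy = nΣy² − (Σy)² = 7·10868 − 94² = 76076 − 8836 = 67240
r = S_xy / √(S_xx·S_yy) = 3265 / √(1098·67240) = 3265 / √73829520 = 3265 / 8592.4106 = 0.3800
t = r·√(n−2)/√(1−r²) = 0.3800·√5 / √(1−0.144400) = 0.849706 / 0.924986 = 0.919

0.919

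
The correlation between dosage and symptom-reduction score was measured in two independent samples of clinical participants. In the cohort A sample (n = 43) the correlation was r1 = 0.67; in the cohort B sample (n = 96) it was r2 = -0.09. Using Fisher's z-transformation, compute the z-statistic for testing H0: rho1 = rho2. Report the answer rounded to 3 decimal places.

z1 = atanh(0.67) = 0.810743,  z2 = atanh(-0.09) = -0.090244
SE = √(1/(n1−3) + 1/(n2−3)) = √(1/40 + 1/93) = √(0.0250000 + 0.0107527) = √0.0357527 = 0.189084
z = (z1 − z2)/SE = (0.810743 − (-0.090244)) / 0.189084 = 0.900987 / 0.189084 = 4.765

4.765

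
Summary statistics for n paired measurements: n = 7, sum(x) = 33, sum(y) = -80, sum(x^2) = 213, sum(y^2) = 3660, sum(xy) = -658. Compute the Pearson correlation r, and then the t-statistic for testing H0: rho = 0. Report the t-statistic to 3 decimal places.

-2.237

S_xy = nΣxy − ΣxΣy = 7·(-658) − 33·(-80) = -4606 − (-2640) = -1966
S_xx = nΣx² − (Σx)² = 7·213 − 33² = 1491 − 1089 = 402
S_yy = nΣy² − (Σy)² = 7·3660 − (-80)² = 25620 − 6400 = 19220
r = S_xy / √(S_xx·S_yy) = -1966 / √(402·19220) = -1966 / √7726440 = -1966 / 2779.6475 = -0.7073
t = r·√(n−2)/√(1−r²) = -0.7073·√5 / √(1−0.500273) = -1.581571 / 0.706914 = -2.237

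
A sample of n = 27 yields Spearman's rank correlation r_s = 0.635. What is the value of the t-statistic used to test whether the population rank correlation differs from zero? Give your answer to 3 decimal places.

t = r_s·√(n−2) / √(1−r_s²) with r_s = 0.635, n = 27
  = 0.635·√25 / √(1 − 0.403225)
  = 0.635·5.000000 / 0.772512
  = 3.175000 / 0.772512 = 4.110

4.110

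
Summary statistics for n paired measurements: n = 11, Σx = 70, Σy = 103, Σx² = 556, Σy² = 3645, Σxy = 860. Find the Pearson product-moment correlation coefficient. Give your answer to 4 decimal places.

Numerator: nΣxy − (Σx)(Σy) = 11·860 − (70)(103) = 2250
Denominator: √[(nΣx²−(Σx)²)(nΣy²−(Σy)²)]
  nΣx²−(Σx)² = 11·556 − 4900 = 1216;  nΣy²−(Σy)² = 11·3645 − 10609 = 29486
  √(1216·29486) = √35854976 = 5987.9025
r = 2250 / 5987.9025 = 0.3758

0.3758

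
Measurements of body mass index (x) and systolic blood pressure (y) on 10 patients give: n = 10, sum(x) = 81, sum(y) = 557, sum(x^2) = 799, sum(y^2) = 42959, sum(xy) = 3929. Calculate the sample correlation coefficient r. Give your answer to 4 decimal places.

S_xy = nΣxy − ΣxΣy = 10·3929 − 81·557 = 39290 − 45117 = -5827
S_xx = nΣx² − (Σx)² = 10·799 − 81² = 7990 − 6561 = 1429
S_yy = nΣy² − (Σy)² = 10·42959 − 557² = 429590 − 310249 = 119341
r = S_xy / √(S_xx·S_yy) = -5827 / √(1429·119341) = -5827 / √170538289 = -5827 / 13059.0309 = -0.4462

-0.4462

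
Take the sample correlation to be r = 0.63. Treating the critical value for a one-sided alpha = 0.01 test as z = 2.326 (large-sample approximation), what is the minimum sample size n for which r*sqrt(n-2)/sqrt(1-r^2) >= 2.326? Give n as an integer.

Need r·√(n−2)/√(1−r²) ≥ 2.326
√(n−2) ≥ 2.326·√(1−0.3969) / 0.63 = 2.326·0.776595 / 0.63 = 2.8672
n−2 ≥ 8.2208  ⇒  n ≥ 10.2208
Smallest integer n = 11

11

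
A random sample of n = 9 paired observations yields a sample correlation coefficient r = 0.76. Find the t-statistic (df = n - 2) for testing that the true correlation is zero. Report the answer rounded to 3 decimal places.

3.094

1 − r² = 1 − 0.5776 = 0.4224;  √(1−r²) = 0.649923
√(n−2) = √7 = 2.645751
t = r·√(n−2)/√(1−r²) = 0.76 · 2.645751 / 0.649923 = 3.094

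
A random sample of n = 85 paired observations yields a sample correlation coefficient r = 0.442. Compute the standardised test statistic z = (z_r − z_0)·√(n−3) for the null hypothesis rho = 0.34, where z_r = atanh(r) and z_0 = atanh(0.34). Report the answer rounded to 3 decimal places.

z_r = atanh(0.442) = 0.474714,  z_0 = atanh(0.34) = 0.354093
SE = 1/√(n−3) = 1/√82 = 0.110432
z = (z_r − z_0)/SE = (0.474714 − 0.354093) / 0.110432 = 0.120621 / 0.110432 = 1.092

1.092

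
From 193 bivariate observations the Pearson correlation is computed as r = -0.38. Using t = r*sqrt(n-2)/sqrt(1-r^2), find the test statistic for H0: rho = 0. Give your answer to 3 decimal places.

-5.678

1 − r² = 1 − 0.1444 = 0.8556;  √(1−r²) = 0.924986
√(n−2) = √191 = 13.820275
t = r·√(n−2)/√(1−r²) = -0.38 · 13.820275 / 0.924986 = -5.678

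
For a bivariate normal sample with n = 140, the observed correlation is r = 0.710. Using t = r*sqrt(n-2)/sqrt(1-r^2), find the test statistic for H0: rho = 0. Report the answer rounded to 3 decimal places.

11.844

t = r·√(n−2) / √(1−r²) with r = 0.710, n = 140
  = 0.710·√138 / √(1 − 0.504100)
  = 0.710·11.747340 / 0.704202
  = 8.340611 / 0.704202 = 11.844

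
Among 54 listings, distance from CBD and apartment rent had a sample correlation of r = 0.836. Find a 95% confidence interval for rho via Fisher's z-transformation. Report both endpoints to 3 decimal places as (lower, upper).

(0.732, 0.902)

z_r = atanh(0.836) = 1.207739;  SE = 1/√(n−3) = 1/√51 = 0.140028
z-limits: 1.207739 ± 1.960·0.140028 = 1.207739 ± 0.274455 = [0.933284, 1.482194]
ρ-limits: (tanh 0.933284, tanh 1.482194) = (0.732, 0.902)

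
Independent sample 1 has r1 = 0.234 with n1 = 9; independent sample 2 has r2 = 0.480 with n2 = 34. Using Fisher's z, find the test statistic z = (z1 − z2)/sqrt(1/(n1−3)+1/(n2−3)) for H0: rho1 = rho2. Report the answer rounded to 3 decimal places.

Fisher z-transforms: z1 = atanh(0.234) = 0.238417, z2 = atanh(0.480) = 0.522984; difference d = -0.284567
Var(d) = 1/6 + 1/31 = 0.1666667 + 0.0322581 = 0.1989248
z = d/√Var(d) = -0.284567 / √0.1989248 = -0.284567 / 0.446010 = -0.638

-0.638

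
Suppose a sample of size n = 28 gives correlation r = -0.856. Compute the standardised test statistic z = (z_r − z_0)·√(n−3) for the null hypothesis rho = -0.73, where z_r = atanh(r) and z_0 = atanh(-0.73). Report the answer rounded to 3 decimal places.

-1.747

Fisher z: atanh(-0.856) = -1.278183, atanh(-0.73) = -0.928727
z = (z_r − z_0)·√(n−3) = (-1.278183 − (-0.928727))·√25 = -0.349456 · 5.000000 = -1.747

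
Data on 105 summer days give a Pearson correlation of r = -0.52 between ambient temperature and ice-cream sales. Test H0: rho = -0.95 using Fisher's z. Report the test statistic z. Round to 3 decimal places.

12.679

z_r = atanh(-0.52) = -0.576340,  z_0 = atanh(-0.95) = -1.831781
SE = 1/√(n−3) = 1/√102 = 0.099015
z = (z_r − z_0)/SE = (-0.576340 − (-1.831781)) / 0.099015 = 1.255441 / 0.099015 = 12.679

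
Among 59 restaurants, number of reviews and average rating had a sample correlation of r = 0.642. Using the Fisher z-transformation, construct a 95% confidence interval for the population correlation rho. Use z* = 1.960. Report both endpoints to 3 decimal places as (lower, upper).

z_r = atanh(0.642) = 0.761569;  SE = 1/√(n−3) = 1/√56 = 0.133631
z-limits: 0.761569 ± 1.960·0.133631 = 0.761569 ± 0.261917 = [0.499652, 1.023486]
ρ-limits: (tanh 0.499652, tanh 1.023486) = (0.462, 0.771)

(0.462, 0.771)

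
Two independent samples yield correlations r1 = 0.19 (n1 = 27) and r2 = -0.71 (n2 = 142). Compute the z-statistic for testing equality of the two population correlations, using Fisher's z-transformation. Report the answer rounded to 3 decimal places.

4.884

z1 = atanh(0.19) = 0.192337,  z2 = atanh(-0.71) = -0.887184
SE = √(1/(n1−3) + 1/(n2−3)) = √(1/24 + 1/139) = √(0.0416667 + 0.0071942) = √0.0488609 = 0.221045
z = (z1 − z2)/SE = (0.192337 − (-0.887184)) / 0.221045 = 1.079521 / 0.221045 = 4.884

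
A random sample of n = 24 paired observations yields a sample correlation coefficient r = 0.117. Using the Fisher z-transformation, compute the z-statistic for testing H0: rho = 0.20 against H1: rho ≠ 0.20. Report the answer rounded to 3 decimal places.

z_r = atanh(0.117) = 0.117538,  z_0 = atanh(0.20) = 0.202733
SE = 1/√(n−3) = 1/√21 = 0.218218
z = (z_r − z_0)/SE = (0.117538 − 0.202733) / 0.218218 = -0.085195 / 0.218218 = -0.390

-0.390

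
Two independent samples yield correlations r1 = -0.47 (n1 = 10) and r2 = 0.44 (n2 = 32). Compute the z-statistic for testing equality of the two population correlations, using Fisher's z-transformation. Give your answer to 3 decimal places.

-2.333

z1 = atanh(-0.47) = -0.510070,  z2 = atanh(0.44) = 0.472231
SE = √(1/(n1−3) + 1/(n2−3)) = √(1/7 + 1/29) = √(0.1428571 + 0.0344828) = √0.1773399 = 0.421117
z = (z1 − z2)/SE = (-0.510070 − 0.472231) / 0.421117 = -0.982301 / 0.421117 = -2.333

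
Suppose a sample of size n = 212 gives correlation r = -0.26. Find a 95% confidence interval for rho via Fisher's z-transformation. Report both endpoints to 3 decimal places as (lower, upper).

z_r = atanh(-0.26) = -0.266108;  SE = 1/√(n−3) = 1/√209 = 0.069171
z-limits: -0.266108 ± 1.960·0.069171 = -0.266108 ± 0.135575 = [-0.401683, -0.130533]
ρ-limits: (tanh -0.401683, tanh -0.130533) = (-0.381, -0.130)

(-0.381, -0.130)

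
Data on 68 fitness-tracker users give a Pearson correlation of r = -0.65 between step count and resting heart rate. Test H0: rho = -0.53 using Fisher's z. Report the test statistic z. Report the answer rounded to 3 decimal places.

Fisher z: atanh(-0.65) = -0.775299, atanh(-0.53) = -0.590145
z = (z_r − z_0)·√(n−3) = (-0.775299 − (-0.590145))·√65 = -0.185154 · 8.062258 = -1.493

-1.493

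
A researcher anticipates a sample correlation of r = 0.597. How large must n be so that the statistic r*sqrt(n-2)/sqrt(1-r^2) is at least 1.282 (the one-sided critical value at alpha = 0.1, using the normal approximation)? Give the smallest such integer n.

r√(n−2)/√(1−r²) ≥ 1.282  ⇔  n−2 ≥ (1.282)²·(1−r²)/r²
(1−r²)/r² = (1−0.356409)/0.356409 = 1.8058
n ≥ 2 + 1.643524·1.8058 = 2 + 2.9679 = 4.9679
⌈4.9679⌉ = 5

5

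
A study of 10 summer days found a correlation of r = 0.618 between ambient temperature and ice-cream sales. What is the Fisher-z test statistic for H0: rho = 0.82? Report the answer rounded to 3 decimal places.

-1.151

z_r = atanh(0.618) = 0.721763,  z_0 = atanh(0.82) = 1.156817
SE = 1/√(n−3) = 1/√7 = 0.377964
z = (z_r − z_0)/SE = (0.721763 − 1.156817) / 0.377964 = -0.435054 / 0.377964 = -1.151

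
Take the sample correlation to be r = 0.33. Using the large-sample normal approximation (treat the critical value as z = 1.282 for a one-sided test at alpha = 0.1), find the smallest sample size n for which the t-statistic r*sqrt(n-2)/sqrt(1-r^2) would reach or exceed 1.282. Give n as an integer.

16

Need r·√(n−2)/√(1−r²) ≥ 1.282
√(n−2) ≥ 1.282·√(1−0.1089) / 0.33 = 1.282·0.943981 / 0.33 = 3.6672
n−2 ≥ 13.4484  ⇒  n ≥ 15.4484
Smallest integer n = 16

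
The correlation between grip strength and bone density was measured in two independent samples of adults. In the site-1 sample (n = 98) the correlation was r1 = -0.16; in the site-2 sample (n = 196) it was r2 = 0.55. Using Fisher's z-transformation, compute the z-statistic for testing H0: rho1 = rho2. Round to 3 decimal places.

z1 = atanh(-0.16) = -0.161387,  z2 = atanh(0.55) = 0.618381
SE = √(1/(n1−3) + 1/(n2−3)) = √(1/95 + 1/193) = √(0.0105263 + 0.0051813) = √0.0157076 = 0.125330
z = (z1 − z2)/SE = (-0.161387 − 0.618381) / 0.125330 = -0.779768 / 0.125330 = -6.222

-6.222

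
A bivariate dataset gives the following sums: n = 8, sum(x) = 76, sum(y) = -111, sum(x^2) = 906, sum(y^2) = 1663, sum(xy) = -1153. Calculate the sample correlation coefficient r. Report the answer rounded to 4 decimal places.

-0.6551

Numerator: nΣxy − (Σx)(Σy) = 8·(-1153) − (76)(-111) = -788
Denominator: √[(nΣx²−(Σx)²)(nΣy²−(Σy)²)]
  nΣx²−(Σx)² = 8·906 − 5776 = 1472;  nΣy²−(Σy)² = 8·1663 − 12321 = 983
  √(1472·983) = √1446976 = 1202.9032
r = -788 / 1202.9032 = -0.6551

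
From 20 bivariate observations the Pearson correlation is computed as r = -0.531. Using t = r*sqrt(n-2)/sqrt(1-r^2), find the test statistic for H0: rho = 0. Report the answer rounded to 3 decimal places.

-2.659

t = r·√(n−2) / √(1−r²) with r = -0.531, n = 20
  = -0.531·√18 / √(1 − 0.281961)
  = -0.531·4.242641 / 0.847372
  = -2.252842 / 0.847372 = -2.659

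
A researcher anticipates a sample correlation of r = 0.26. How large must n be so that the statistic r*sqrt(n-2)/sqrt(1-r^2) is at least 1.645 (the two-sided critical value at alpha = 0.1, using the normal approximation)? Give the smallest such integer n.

40

Need r·√(n−2)/√(1−r²) ≥ 1.645
√(n−2) ≥ 1.645·√(1−0.0676) / 0.26 = 1.645·0.965609 / 0.26 = 6.1093
n−2 ≥ 37.3235  ⇒  n ≥ 39.3235
Smallest integer n = 40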